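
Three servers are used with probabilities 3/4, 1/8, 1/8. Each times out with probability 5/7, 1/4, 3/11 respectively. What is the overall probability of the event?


P(A) = P(A|B1)P(B1) + P(A|B2)P(B2) + P(A|B3)P(B3)
= 5/7*3/4 + 1/4*1/8 + 3/11*1/8
= 15/28 + 1/32 + 3/88 = 1481/2464

1481/2464


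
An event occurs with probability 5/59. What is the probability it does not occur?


P(A') = 1 - P(A) = 1 - 5/59 = 54/59

54/59


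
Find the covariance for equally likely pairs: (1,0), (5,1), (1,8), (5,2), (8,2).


E[X]=4, E[Y]=13/5, E[XY]=39/5
Cov(X,Y) = E[XY] - E[X]E[Y] = 39/5 - 4*13/5 = -13/5

-13/5


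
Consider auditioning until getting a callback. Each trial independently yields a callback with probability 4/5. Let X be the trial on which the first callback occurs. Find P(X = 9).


P(X=9) = (1-p)^8 * p = (1/5)^8 * 4/5
= 1/390625 * 4/5 = 4/1953125

4/1953125


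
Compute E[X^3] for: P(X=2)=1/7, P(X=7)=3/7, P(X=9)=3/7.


E[X^3] = sum(x^3 * P(x))
= 8*1/7 + 343*3/7 + 729*3/7
= 3224/7

3224/7


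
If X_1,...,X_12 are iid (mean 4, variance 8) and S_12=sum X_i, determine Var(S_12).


By independence, Var(S_n) = n*Var(X_1) = 12*8 = 96

96


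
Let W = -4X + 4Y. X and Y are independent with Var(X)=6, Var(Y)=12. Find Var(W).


Independence => Cov(X,Y)=0
Var(-4X + 4Y) = (-4)^2*Var(X) + 4^2*Var(Y)
= 16*6 + 16*12 = 288

288


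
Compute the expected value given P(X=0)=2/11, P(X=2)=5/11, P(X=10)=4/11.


E[X] = sum(x * P(x))
= 0*2/11 + 2*5/11 + 10*4/11
= 50/11

50/11


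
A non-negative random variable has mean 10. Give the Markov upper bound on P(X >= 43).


Markov: P(X >= a) <= E[X]/a
P(X >= 43) <= 10/43

10/43


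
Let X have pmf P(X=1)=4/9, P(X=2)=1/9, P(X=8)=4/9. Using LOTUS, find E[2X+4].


E[2X+4] = sum(g(x)*P(x))
= 6*4/9 + 8*1/9 + 20*4/9
= 112/9

112/9


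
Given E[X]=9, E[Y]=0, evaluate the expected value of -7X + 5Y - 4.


E[-7X + 5Y - 4] = -7*E[X] + 5*E[Y] - 4
= (-7)*(9) + (5)*(0) + (-4)
= -63 + 0 - 4 = -67

-67


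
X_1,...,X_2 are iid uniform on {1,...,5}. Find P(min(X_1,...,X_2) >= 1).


P(min >= 1) = P(all X_i >= 1) = (P(X_1 >= 1))^2
= (5/5)^2 = 1^2 = 1

1


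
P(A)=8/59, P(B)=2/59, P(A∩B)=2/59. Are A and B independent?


P(A)*P(B) = 8/59*2/59 = 16/3481
P(A∩B) = 2/59 != 16/3481, so not independent

No, A and B are not independent


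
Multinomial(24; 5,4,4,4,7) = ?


24! = 620448401733239439360000
Denominator: 5!=120 * 4!=24 * 4!=24 * 4!=24 * 7!=5040
Coefficient = 620448401733239439360000 / 8360755200 = 74209612276800

74209612276800


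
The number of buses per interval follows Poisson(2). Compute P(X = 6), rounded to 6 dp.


P(X=6) = e^(-2) * 2^6 / 6!
≈ 0.1353352832 * 64 / 720
≈ 0.012030

0.012030


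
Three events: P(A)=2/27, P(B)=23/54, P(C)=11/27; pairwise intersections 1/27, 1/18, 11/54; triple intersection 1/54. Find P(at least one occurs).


P(A∪B∪C) = P(A)+P(B)+P(C) - P(AB)-P(AC)-P(BC) + P(ABC)
= 2/27+23/54+11/27 - 1/27-1/18-11/54 + 1/54
= 17/27

17/27


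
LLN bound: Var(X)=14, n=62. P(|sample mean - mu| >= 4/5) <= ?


Var(Xbar) = Var(X)/n = 14/62
Chebyshev: P(|Xbar-mu| >= 4/5) <= Var(Xbar)/(4/5)^2 = (7/31)/(16/25) = 175/496

175/496


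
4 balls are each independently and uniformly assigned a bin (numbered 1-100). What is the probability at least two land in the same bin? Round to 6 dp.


P(all different) = prod((100-i)/100 for i=0..3) = 0.941094
P(at least one match) = 1 - 0.941094 = 0.058906

0.058906


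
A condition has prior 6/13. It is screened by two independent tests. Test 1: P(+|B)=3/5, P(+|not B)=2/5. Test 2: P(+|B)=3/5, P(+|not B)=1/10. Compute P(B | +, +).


After test 1: P(+) = 3/5*6/13 + 2/5*7/13 = 32/65
P(B|+) = (18/65)/(32/65) = 9/16
After test 2 (use post1 as new prior): P(+) = 3/5*9/16 + 1/10*7/16 = 61/160
P(B|+,+) = (27/80)/(61/160) = 54/61

54/61


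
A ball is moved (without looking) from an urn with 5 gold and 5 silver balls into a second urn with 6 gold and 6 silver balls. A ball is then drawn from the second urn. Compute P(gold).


P(transfer gold) = 5/10 = 1/2; P(transfer silver) = 1/2
If gold transferred: Urn II has 7 gold of 13, so P(gold|gold moved) = 7/13
If silver transferred: Urn II has 6 gold of 13, so P(gold|silver moved) = 6/13
By total probability: P(gold) = 1/2*7/13 + 1/2*6/13 = 1/2

1/2


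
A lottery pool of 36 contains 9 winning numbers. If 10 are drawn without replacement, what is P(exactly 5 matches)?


P(X=5) = C(9,5)*C(27,5) / C(36,10)
= 126*80730 / 254186856
= 10171980/254186856 = 13455/336226

13455/336226


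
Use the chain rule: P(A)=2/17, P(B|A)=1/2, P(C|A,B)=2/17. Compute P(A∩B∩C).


P(A∩B∩C) = P(A) * P(B|A) * P(C|A∩B)
= 2/17 * 1/2 * 2/17
= 1/17 * 2/17 = 2/289

2/289


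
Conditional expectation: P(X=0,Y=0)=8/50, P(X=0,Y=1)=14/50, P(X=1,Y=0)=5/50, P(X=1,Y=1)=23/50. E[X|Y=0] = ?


P(Y=0) = 13/50
E[X|Y=0] = (0*8 + 1*5)/13 = 5/13

5/13


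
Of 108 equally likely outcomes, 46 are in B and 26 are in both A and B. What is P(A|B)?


P(A|B) = P(A∩B)/P(B) = (26/108)/(46/108) = 26/46 = 13/23

13/23


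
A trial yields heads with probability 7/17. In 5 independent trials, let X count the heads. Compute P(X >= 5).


P(X>=5) = P(X=5)
= 16807/1419857
= 16807/1419857

16807/1419857


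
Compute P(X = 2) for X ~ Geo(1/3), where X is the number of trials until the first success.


P(X=2) = (1-p)^1 * p = (2/3)^1 * 1/3
= 2/3 * 1/3 = 2/9

2/9


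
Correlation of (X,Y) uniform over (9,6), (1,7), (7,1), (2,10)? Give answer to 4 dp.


Cov(X,Y) = -6.5000, Var(X) = 11.1875, Var(Y) = 10.5000
rho = Cov/(sqrt(VarX)*sqrt(VarY)) = -0.5997

-0.5997


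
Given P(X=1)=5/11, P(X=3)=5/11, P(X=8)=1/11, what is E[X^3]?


E[X^3] = sum(g(x)*P(x))
= 1*5/11 + 27*5/11 + 512*1/11
= 652/11

652/11


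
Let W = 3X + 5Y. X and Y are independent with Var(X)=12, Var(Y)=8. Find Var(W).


Independence => Cov(X,Y)=0
Var(3X + 5Y) = 3^2*Var(X) + 5^2*Var(Y)
= 9*12 + 25*8 = 308

308


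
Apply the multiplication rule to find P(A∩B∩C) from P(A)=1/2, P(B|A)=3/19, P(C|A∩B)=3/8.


P(A∩B∩C) = P(A) * P(B|A) * P(C|A∩B)
= 1/2 * 3/19 * 3/8
= 3/38 * 3/8 = 9/304

9/304


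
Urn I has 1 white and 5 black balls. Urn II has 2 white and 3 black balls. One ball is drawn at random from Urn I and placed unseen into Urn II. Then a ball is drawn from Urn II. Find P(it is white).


P(transfer white) = 1/6; P(transfer black) = 5/6
If white transferred: Urn II has 3 white of 6, so P(white|white moved) = 1/2
If black transferred: Urn II has 2 white of 6, so P(white|black moved) = 1/3
By total probability: P(white) = 1/6*1/2 + 5/6*1/3 = 13/36

13/36


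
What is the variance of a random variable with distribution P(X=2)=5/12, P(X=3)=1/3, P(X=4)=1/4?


E[X] = 17/6, E[X^2] = 26/3
Var(X) = E[X^2] - (E[X])^2 = 26/3 - (17/6)^2 = 23/36

23/36


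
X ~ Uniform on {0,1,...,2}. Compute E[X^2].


E[X^2] = (1/3) * sum(x^2 for x=0..2)
= 5/3

5/3


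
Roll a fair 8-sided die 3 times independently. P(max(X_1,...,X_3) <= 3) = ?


P(max <= 3) = P(all X_i <= 3) = (P(X_1 <= 3))^3
= (3/8)^3 = 27/512

27/512


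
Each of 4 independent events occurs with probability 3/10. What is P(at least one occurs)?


P(at least one) = 1 - P(none)
P(none) = (1 - 3/10)^4 = (7/10)^4 = 2401/10000
P(at least one) = 1 - 2401/10000 = 7599/10000

7599/10000


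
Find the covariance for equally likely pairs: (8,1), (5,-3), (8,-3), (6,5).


E[X]=27/4, E[Y]=0, E[XY]=-1/4
Cov(X,Y) = E[XY] - E[X]E[Y] = -1/4 - 27/4*0 = -1/4

-1/4


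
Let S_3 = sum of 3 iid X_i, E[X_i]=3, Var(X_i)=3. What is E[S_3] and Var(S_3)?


E[S_n] = n*mu = 3*3 = 9
Var(S_n) = n*sigma^2 = 3*3 = 9

E[S_3]=9, Var(S_3)=9


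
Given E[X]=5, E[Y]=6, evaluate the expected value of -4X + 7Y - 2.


E[-4X + 7Y - 2] = -4*E[X] + 7*E[Y] - 2
= (-4)*(5) + (7)*(6) + (-2)
= -20 + 42 - 2 = 20

20


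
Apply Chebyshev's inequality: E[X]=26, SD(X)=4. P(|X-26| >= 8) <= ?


k = 8/4 = 2
Chebyshev: P(|X-mu| >= k*sigma) <= 1/k^2 = 1/2^2 = 1/4

1/4


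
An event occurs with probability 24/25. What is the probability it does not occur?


P(A') = 1 - P(A) = 1 - 24/25 = 1/25

1/25


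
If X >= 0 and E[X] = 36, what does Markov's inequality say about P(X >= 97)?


Markov: P(X >= a) <= E[X]/a
P(X >= 97) <= 36/97

36/97


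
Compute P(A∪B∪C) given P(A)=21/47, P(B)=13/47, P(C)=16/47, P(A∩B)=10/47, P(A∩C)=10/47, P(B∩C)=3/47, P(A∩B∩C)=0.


P(A∪B∪C) = P(A)+P(B)+P(C) - P(AB)-P(AC)-P(BC) + P(ABC)
= 21/47+13/47+16/47 - 10/47-10/47-3/47 + 0
= 27/47

27/47


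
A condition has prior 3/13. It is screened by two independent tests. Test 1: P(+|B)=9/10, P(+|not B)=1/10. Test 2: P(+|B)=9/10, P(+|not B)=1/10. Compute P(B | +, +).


After test 1: P(+) = 9/10*3/13 + 1/10*10/13 = 37/130
P(B|+) = (27/130)/(37/130) = 27/37
After test 2 (use post1 as new prior): P(+) = 9/10*27/37 + 1/10*10/37 = 253/370
P(B|+,+) = (243/370)/(253/370) = 243/253

243/253


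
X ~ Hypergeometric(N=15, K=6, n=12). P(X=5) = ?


P(X=5) = C(6,5)*C(9,7) / C(15,12)
= 6*36 / 455
= 216/455

216/455


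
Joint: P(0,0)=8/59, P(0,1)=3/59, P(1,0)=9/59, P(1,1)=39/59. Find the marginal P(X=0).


P(X=0) = P(0,0)+P(0,1) = 8/59 + 3/59 = 11/59

11/59


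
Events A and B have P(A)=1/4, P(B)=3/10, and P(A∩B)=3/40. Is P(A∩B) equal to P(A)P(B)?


P(A)*P(B) = 1/4*3/10 = 3/40
P(A∩B) = 3/40, which equals P(A)P(B), so independent

Yes, A and B are independent


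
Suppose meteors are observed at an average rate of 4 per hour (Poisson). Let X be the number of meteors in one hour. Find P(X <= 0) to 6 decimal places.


P(X<=0) = e^(-4)*4^0/0!
≈ 0.0183156389
≈ 0.018316

0.018316


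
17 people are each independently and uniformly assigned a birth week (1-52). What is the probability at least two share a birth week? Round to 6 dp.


P(all different) = prod((52-i)/52 for i=0..16) = 0.052524
P(at least one match) = 1 - 0.052524 = 0.947476

0.947476


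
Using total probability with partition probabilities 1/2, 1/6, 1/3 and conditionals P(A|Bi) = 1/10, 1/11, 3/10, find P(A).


P(A) = P(A|B1)P(B1) + P(A|B2)P(B2) + P(A|B3)P(B3)
= 1/10*1/2 + 1/11*1/6 + 3/10*1/3
= 1/20 + 1/66 + 1/10 = 109/660

109/660


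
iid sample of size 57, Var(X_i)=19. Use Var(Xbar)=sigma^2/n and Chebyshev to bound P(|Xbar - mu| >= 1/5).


Var(Xbar) = Var(X)/n = 19/57
Chebyshev: P(|Xbar-mu| >= 1/5) <= Var(Xbar)/(1/5)^2 = (1/3)/(1/25) = 25/3
Bound exceeds 1, so trivial bound: 1

1


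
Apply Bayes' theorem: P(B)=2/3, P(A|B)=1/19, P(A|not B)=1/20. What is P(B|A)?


P(A) = P(A|B)P(B) + P(A|B')P(B') = 1/19*2/3 + 1/20*1/3 = 59/1140
P(B|A) = P(A|B)P(B)/P(A) = (2/57)/(59/1140) = 40/59

40/59


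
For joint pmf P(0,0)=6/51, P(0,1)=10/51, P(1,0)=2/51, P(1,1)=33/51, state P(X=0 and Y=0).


Read from table: P(X=0, Y=0) = 6/51 = 2/17

2/17


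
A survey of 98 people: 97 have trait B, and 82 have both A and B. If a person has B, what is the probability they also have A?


P(A|B) = P(A∩B)/P(B) = (82/98)/(97/98) = 82/97

82/97


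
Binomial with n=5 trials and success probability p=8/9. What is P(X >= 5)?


P(X>=5) = P(X=5)
= 32768/59049
= 32768/59049

32768/59049


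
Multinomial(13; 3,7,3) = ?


13! = 6227020800
Denominator: 3!=6 * 7!=5040 * 3!=6
Coefficient = 6227020800 / 181440 = 34320

34320


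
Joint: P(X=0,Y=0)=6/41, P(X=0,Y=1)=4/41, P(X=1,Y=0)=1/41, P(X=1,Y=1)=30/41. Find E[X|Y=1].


P(Y=1) = 34/41
E[X|Y=1] = (0*4 + 1*30)/34 = 30/34 = 15/17

15/17


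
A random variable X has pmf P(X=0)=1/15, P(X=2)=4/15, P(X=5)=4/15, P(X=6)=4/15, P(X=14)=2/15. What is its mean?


E[X] = sum(x * P(x))
= 0*1/15 + 2*4/15 + 5*4/15 + 6*4/15 + 14*2/15
= 16/3

16/3


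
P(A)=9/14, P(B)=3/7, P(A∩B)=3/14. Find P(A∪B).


P(A∪B) = P(A) + P(B) - P(A∩B)
= 9/14 + 3/7 - 3/14 = 6/7

6/7


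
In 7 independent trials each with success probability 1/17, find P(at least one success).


P(at least one) = 1 - P(none)
P(none) = (1 - 1/17)^7 = (16/17)^7 = 268435456/410338673
P(at least one) = 1 - 268435456/410338673 = 141903217/410338673

141903217/410338673


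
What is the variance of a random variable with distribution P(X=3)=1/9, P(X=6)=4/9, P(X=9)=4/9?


E[X] = 7, E[X^2] = 53
Var(X) = E[X^2] - (E[X])^2 = 53 - (7)^2 = 4

4


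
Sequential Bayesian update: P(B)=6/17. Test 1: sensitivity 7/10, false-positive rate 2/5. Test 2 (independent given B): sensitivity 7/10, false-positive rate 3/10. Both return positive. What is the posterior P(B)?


After test 1: P(+) = 7/10*6/17 + 2/5*11/17 = 43/85
P(B|+) = (21/85)/(43/85) = 21/43
After test 2 (use post1 as new prior): P(+) = 7/10*21/43 + 3/10*22/43 = 213/430
P(B|+,+) = (147/430)/(213/430) = 49/71

49/71


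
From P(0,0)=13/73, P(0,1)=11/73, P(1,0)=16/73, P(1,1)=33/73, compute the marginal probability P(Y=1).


P(Y=1) = P(0,1)+P(1,1) = 11/73 + 33/73 = 44/73

44/73


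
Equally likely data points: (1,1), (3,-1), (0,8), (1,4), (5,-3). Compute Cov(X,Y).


E[X]=2, E[Y]=9/5, E[XY]=-13/5
Cov(X,Y) = E[XY] - E[X]E[Y] = -13/5 - 2*9/5 = -31/5

-31/5


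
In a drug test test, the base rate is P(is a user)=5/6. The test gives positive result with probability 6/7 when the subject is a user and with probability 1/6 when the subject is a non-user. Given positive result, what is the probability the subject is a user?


P(A) = P(A|B)P(B) + P(A|B')P(B') = 6/7*5/6 + 1/6*1/6 = 187/252
P(B|A) = P(A|B)P(B)/P(A) = (5/7)/(187/252) = 180/187

180/187


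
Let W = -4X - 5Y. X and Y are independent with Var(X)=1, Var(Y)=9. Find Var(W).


Independence => Cov(X,Y)=0
Var(-4X - 5Y) = (-4)^2*Var(X) + (-5)^2*Var(Y)
= 16*1 + 25*9 = 241

241


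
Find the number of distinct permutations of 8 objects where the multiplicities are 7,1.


8! = 40320
Denominator: 7!=5040 * 1!=1
Coefficient = 40320 / 5040 = 8

8


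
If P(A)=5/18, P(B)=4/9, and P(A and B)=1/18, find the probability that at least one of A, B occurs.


P(A∪B) = P(A) + P(B) - P(A∩B)
= 5/18 + 4/9 - 1/18 = 2/3

2/3


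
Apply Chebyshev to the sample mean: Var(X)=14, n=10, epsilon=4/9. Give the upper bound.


Var(Xbar) = Var(X)/n = 14/10
Chebyshev: P(|Xbar-mu| >= 4/9) <= Var(Xbar)/(4/9)^2 = (7/5)/(16/81) = 567/80
Bound exceeds 1, so trivial bound: 1

1


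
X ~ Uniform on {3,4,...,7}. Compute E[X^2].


E[X^2] = (1/5) * sum(x^2 for x=3..7)
= 135/5 = 27

27


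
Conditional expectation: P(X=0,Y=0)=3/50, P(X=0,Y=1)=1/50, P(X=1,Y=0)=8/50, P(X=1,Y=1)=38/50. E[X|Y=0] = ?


P(Y=0) = 11/50
E[X|Y=0] = (0*3 + 1*8)/11 = 8/11

8/11


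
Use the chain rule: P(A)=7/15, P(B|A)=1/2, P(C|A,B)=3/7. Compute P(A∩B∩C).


P(A∩B∩C) = P(A) * P(B|A) * P(C|A∩B)
= 7/15 * 1/2 * 3/7
= 7/30 * 3/7 = 1/10

1/10


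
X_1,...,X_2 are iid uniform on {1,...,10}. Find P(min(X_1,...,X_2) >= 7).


P(min >= 7) = P(all X_i >= 7) = (P(X_1 >= 7))^2
= (4/10)^2 = (2/5)^2 = 4/25

4/25


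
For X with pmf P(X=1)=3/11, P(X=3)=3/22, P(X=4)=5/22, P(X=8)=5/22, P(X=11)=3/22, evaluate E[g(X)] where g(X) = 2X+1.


E[2X+1] = sum(g(x)*P(x))
= 3*3/11 + 7*3/22 + 9*5/22 + 17*5/22 + 23*3/22
= 119/11

119/11


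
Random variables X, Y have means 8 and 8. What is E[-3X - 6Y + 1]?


E[-3X - 6Y + 1] = -3*E[X] - 6*E[Y] + 1
= (-3)*(8) + (-6)*(8) + (1)
= -24 - 48 + 1 = -71

-71


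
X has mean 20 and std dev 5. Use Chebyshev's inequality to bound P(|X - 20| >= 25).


k = 25/5 = 5
Chebyshev: P(|X-mu| >= k*sigma) <= 1/k^2 = 1/5^2 = 1/25

1/25


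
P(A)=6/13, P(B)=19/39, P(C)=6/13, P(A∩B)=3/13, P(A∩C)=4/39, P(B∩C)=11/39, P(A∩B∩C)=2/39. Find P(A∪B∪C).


P(A∪B∪C) = P(A)+P(B)+P(C) - P(AB)-P(AC)-P(BC) + P(ABC)
= 6/13+19/39+6/13 - 3/13-4/39-11/39 + 2/39
= 11/13

11/13


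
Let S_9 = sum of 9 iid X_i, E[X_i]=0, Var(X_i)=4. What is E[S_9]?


E[S_n] = n*E[X_1] = 9*0 = 0

0


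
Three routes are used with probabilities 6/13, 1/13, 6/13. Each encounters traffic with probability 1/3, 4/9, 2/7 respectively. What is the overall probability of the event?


P(A) = P(A|B1)P(B1) + P(A|B2)P(B2) + P(A|B3)P(B3)
= 1/3*6/13 + 4/9*1/13 + 2/7*6/13
= 2/13 + 4/117 + 12/91 = 262/819

262/819


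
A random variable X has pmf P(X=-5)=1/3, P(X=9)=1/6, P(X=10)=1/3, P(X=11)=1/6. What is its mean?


E[X] = sum(x * P(x))
= -5*1/3 + 9*1/6 + 10*1/3 + 11*1/6
= 5

5


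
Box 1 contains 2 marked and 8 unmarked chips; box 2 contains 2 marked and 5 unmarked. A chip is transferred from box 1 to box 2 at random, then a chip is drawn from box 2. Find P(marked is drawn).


P(transfer marked) = 2/10 = 1/5; P(transfer unmarked) = 4/5
If marked transferred: Urn II has 3 marked of 8, so P(marked|marked moved) = 3/8
If unmarked transferred: Urn II has 2 marked of 8, so P(marked|unmarked moved) = 1/4
By total probability: P(marked) = 1/5*3/8 + 4/5*1/4 = 11/40

11/40


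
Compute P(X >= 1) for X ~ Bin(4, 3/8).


P(X>=1) = P(X=1) + P(X=2) + P(X=3) + P(X=4)
= 375/1024 + 675/2048 + 135/1024 + 81/4096
= 3471/4096

3471/4096


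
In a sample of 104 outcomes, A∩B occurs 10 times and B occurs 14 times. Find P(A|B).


P(A|B) = P(A∩B)/P(B) = (10/104)/(14/104) = 10/14 = 5/7

5/7


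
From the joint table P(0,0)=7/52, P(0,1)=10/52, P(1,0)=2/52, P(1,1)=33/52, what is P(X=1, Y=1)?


Read from table: P(X=1, Y=1) = 33/52

33/52


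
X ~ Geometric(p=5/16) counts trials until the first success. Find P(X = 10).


P(X=10) = (1-p)^9 * p = (11/16)^9 * 5/16
= 2357947691/68719476736 * 5/16 = 11789738455/1099511627776

11789738455/1099511627776


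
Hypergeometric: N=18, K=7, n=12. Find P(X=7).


P(X=7) = C(7,7)*C(11,5) / C(18,12)
= 1*462 / 18564
= 462/18564 = 11/442

11/442


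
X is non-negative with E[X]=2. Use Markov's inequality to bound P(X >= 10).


Markov: P(X >= a) <= E[X]/a
P(X >= 10) <= 2/10 = 1/5

1/5


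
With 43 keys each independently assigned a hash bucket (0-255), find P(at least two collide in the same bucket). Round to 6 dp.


P(all different) = prod((256-i)/256 for i=0..42) = 0.023741
P(at least one match) = 1 - 0.023741 = 0.976259

0.976259


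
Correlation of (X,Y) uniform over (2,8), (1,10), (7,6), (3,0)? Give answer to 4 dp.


Cov(X,Y) = -2.5000, Var(X) = 5.1875, Var(Y) = 14.0000
rho = Cov/(sqrt(VarX)*sqrt(VarY)) = -0.2934

-0.2934


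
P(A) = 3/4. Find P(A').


P(A') = 1 - P(A) = 1 - 3/4 = 1/4

1/4


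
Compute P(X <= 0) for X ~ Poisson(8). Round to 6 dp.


P(X<=0) = e^(-8)*8^0/0!
≈ 0.0003354626
≈ 0.000335

0.000335


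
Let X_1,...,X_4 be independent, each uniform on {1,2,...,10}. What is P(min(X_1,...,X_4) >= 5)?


P(min >= 5) = P(all X_i >= 5) = (P(X_1 >= 5))^4
= (6/10)^4 = (3/5)^4 = 81/625

81/625


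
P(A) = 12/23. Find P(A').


P(A') = 1 - P(A) = 1 - 12/23 = 11/23

11/23


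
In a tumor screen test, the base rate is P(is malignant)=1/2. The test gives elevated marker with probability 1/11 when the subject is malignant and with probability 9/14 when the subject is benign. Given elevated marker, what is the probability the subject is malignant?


P(A) = P(A|B)P(B) + P(A|B')P(B') = 1/11*1/2 + 9/14*1/2 = 113/308
P(B|A) = P(A|B)P(B)/P(A) = (1/22)/(113/308) = 14/113

14/113


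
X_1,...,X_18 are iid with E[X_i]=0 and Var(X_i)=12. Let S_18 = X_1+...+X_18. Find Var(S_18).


By independence, Var(S_n) = n*Var(X_1) = 18*12 = 216

216


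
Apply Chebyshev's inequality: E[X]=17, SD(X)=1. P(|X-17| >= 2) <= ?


k = 2/1 = 2
Chebyshev: P(|X-mu| >= k*sigma) <= 1/k^2 = 1/2^2 = 1/4

1/4


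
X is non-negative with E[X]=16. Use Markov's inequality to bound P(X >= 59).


Markov: P(X >= a) <= E[X]/a
P(X >= 59) <= 16/59

16/59


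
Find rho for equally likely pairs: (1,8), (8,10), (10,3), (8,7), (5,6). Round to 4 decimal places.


Cov(X,Y) = -2.7200, Var(X) = 9.8400, Var(Y) = 5.3600
rho = Cov/(sqrt(VarX)*sqrt(VarY)) = -0.3745

-0.3745


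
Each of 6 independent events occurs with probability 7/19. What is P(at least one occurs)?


P(at least one) = 1 - P(none)
P(none) = (1 - 7/19)^6 = (12/19)^6 = 2985984/47045881
P(at least one) = 1 - 2985984/47045881 = 44059897/47045881

44059897/47045881


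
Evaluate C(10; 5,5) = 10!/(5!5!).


10! = 3628800
Denominator: 5!=120 * 5!=120
Coefficient = 3628800 / 14400 = 252

252


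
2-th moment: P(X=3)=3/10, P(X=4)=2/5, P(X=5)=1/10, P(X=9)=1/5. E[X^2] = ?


E[X^2] = sum(x^2 * P(x))
= 9*3/10 + 16*2/5 + 25*1/10 + 81*1/5
= 139/5

139/5


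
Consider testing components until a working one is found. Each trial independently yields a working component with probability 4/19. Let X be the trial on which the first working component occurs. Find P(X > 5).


P(X > 5) = P(first 5 trials all fail) = (1-p)^5 = (15/19)^5 = 759375/2476099

759375/2476099


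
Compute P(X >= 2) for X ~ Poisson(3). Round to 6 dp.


P(X>=2) = 1 - P(X<=1) = 1 - (e^(-3)*3^0/0! + e^(-3)*3^1/1!)
≈ 1 - (0.0497870684 + 0.1493612051)
= 1 - 0.1991482735 = 0.8008517265
≈ 0.800852

0.800852


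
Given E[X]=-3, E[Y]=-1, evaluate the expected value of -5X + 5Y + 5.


E[-5X + 5Y + 5] = -5*E[X] + 5*E[Y] + 5
= (-5)*(-3) + (5)*(-1) + (5)
= 15 - 5 + 5 = 15

15


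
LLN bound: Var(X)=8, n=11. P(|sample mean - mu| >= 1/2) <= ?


Var(Xbar) = Var(X)/n = 8/11
Chebyshev: P(|Xbar-mu| >= 1/2) <= Var(Xbar)/(1/2)^2 = (8/11)/(1/4) = 32/11
Bound exceeds 1, so trivial bound: 1

1


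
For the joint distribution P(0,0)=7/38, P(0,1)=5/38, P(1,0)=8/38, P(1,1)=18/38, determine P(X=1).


P(X=1) = P(1,0)+P(1,1) = 8/38 + 18/38 = 26/38 = 13/19

13/19


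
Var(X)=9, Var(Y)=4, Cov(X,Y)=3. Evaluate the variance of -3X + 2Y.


Var(-3X + 2Y) = (-3)^2*Var(X) + 2^2*Var(Y) + 2*(-3)*2*Cov(X,Y)
= 9*9 + 4*4 - 12*3
= 81 + 16 - 36 = 61

61


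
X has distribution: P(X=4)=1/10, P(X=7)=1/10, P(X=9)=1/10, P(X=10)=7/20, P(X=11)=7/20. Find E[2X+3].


E[2X+3] = sum(g(x)*P(x))
= 11*1/10 + 17*1/10 + 21*1/10 + 23*7/20 + 25*7/20
= 217/10

217/10


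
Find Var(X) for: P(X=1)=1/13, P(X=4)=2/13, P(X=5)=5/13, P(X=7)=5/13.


E[X] = 69/13, E[X^2] = 31
Var(X) = E[X^2] - (E[X])^2 = 31 - (69/13)^2 = 478/169

478/169


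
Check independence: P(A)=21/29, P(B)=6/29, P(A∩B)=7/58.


P(A)*P(B) = 21/29*6/29 = 126/841
P(A∩B) = 7/58 != 126/841, so not independent

No, A and B are not independent


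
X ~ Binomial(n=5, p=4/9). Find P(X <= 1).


P(X<=1) = P(X=0) + P(X=1)
= 3125/59049 + 12500/59049
= 15625/59049

15625/59049


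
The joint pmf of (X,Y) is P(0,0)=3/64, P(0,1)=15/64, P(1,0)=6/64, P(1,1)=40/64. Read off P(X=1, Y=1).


Read from table: P(X=1, Y=1) = 40/64 = 5/8

5/8


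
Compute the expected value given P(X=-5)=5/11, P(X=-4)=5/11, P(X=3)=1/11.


E[X] = sum(x * P(x))
= -5*5/11 - 4*5/11 + 3*1/11
= -42/11

-42/11


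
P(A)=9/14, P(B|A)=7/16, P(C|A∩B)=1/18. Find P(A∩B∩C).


P(A∩B∩C) = P(A) * P(B|A) * P(C|A∩B)
= 9/14 * 7/16 * 1/18
= 9/32 * 1/18 = 1/64

1/64


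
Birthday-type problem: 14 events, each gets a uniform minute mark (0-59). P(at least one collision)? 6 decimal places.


P(all different) = prod((60-i)/60 for i=0..13) = 0.192969
P(at least one match) = 1 - 0.192969 = 0.807031

0.807031


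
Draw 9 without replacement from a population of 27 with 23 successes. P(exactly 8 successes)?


P(X=8) = C(23,8)*C(4,1) / C(27,9)
= 490314*4 / 4686825
= 1961256/4686825 = 136/325

136/325


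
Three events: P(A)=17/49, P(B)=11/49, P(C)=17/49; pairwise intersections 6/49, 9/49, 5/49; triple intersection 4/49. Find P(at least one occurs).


P(A∪B∪C) = P(A)+P(B)+P(C) - P(AB)-P(AC)-P(BC) + P(ABC)
= 17/49+11/49+17/49 - 6/49-9/49-5/49 + 4/49
= 29/49

29/49


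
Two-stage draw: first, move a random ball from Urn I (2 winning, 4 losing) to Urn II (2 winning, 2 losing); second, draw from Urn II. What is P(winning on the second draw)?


P(transfer winning) = 2/6 = 1/3; P(transfer losing) = 2/3
If winning transferred: Urn II has 3 winning of 5, so P(winning|winning moved) = 3/5
If losing transferred: Urn II has 2 winning of 5, so P(winning|losing moved) = 2/5
By total probability: P(winning) = 1/3*3/5 + 2/3*2/5 = 7/15

7/15


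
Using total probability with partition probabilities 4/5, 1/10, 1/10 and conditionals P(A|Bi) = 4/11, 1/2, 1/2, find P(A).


P(A) = P(A|B1)P(B1) + P(A|B2)P(B2) + P(A|B3)P(B3)
= 4/11*4/5 + 1/2*1/10 + 1/2*1/10
= 16/55 + 1/20 + 1/20 = 43/110

43/110


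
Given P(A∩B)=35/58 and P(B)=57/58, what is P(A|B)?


P(A|B) = P(A∩B)/P(B) = (105/174)/(171/174) = 105/171 = 35/57

35/57


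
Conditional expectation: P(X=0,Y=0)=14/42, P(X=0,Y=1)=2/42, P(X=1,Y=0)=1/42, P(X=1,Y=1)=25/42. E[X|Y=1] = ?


P(Y=1) = 27/42
E[X|Y=1] = (0*2 + 1*25)/27 = 25/27

25/27


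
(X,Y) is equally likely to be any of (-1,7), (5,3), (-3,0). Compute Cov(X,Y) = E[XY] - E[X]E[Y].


E[X]=1/3, E[Y]=10/3, E[XY]=8/3
Cov(X,Y) = E[XY] - E[X]E[Y] = 8/3 - 1/3*10/3 = 14/9

14/9


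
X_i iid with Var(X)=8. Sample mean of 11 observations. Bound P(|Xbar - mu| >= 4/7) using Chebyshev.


Var(Xbar) = Var(X)/n = 8/11
Chebyshev: P(|Xbar-mu| >= 4/7) <= Var(Xbar)/(4/7)^2 = (8/11)/(16/49) = 49/22
Bound exceeds 1, so trivial bound: 1

1


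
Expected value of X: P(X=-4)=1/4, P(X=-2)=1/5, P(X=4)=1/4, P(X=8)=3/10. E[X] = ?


E[X] = sum(x * P(x))
= -4*1/4 - 2*1/5 + 4*1/4 + 8*3/10
= 2

2


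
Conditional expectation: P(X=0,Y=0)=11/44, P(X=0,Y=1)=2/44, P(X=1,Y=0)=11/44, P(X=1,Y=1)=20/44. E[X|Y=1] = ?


P(Y=1) = 22/44
E[X|Y=1] = (0*2 + 1*20)/22 = 20/22 = 10/11

10/11


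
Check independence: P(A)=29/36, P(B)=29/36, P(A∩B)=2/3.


P(A)*P(B) = 29/36*29/36 = 841/1296
P(A∩B) = 2/3 != 841/1296, so not independent

No, A and B are not independent


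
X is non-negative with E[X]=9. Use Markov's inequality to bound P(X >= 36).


Markov: P(X >= a) <= E[X]/a
P(X >= 36) <= 9/36 = 1/4

1/4


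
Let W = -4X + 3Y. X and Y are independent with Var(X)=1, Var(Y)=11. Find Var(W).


Independence => Cov(X,Y)=0
Var(-4X + 3Y) = (-4)^2*Var(X) + 3^2*Var(Y)
= 16*1 + 9*11 = 115

115


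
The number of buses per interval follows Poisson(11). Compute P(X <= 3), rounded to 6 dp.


P(X<=3) = e^(-11)*11^0/0! + e^(-11)*11^1/1! + e^(-11)*11^2/2! + e^(-11)*11^3/3!
≈ 0.0000167017 + 0.0001837187 + 0.0010104529 + 0.0037049940
= 0.0049158673
≈ 0.004916

0.004916


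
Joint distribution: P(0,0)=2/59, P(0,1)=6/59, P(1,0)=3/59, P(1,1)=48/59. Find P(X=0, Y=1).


Read from table: P(X=0, Y=1) = 6/59

6/59


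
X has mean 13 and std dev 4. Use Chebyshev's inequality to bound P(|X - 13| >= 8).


k = 8/4 = 2
Chebyshev: P(|X-mu| >= k*sigma) <= 1/k^2 = 1/2^2 = 1/4

1/4


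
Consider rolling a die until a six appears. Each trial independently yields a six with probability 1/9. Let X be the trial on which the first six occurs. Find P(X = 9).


P(X=9) = (1-p)^8 * p = (8/9)^8 * 1/9
= 16777216/43046721 * 1/9 = 16777216/387420489

16777216/387420489


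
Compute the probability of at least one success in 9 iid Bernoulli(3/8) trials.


P(at least one) = 1 - P(none)
P(none) = (1 - 3/8)^9 = (5/8)^9 = 1953125/134217728
P(at least one) = 1 - 1953125/134217728 = 132264603/134217728

132264603/134217728


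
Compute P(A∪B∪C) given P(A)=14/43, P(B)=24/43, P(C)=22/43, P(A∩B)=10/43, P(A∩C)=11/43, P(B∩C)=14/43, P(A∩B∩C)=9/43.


P(A∪B∪C) = P(A)+P(B)+P(C) - P(AB)-P(AC)-P(BC) + P(ABC)
= 14/43+24/43+22/43 - 10/43-11/43-14/43 + 9/43
= 34/43

34/43


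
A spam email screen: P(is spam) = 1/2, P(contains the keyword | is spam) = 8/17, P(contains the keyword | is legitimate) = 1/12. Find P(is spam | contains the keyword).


P(A) = P(A|B)P(B) + P(A|B')P(B') = 8/17*1/2 + 1/12*1/2 = 113/408
P(B|A) = P(A|B)P(B)/P(A) = (4/17)/(113/408) = 96/113

96/113


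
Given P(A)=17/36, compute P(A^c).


P(A') = 1 - P(A) = 1 - 17/36 = 19/36

19/36


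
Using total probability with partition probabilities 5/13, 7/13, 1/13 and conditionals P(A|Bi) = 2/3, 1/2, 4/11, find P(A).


P(A) = P(A|B1)P(B1) + P(A|B2)P(B2) + P(A|B3)P(B3)
= 2/3*5/13 + 1/2*7/13 + 4/11*1/13
= 10/39 + 7/26 + 4/143 = 475/858

475/858


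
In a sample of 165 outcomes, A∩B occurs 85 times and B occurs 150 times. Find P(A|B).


P(A|B) = P(A∩B)/P(B) = (85/165)/(150/165) = 85/150 = 17/30

17/30


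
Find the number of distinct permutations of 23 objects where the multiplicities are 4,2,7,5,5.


23! = 25852016738884976640000
Denominator: 4!=24 * 2!=2 * 7!=5040 * 5!=120 * 5!=120
Coefficient = 25852016738884976640000 / 3483648000 = 7420961227680

7420961227680


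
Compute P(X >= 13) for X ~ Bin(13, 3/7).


P(X>=13) = P(X=13)
= 1594323/96889010407
= 1594323/96889010407

1594323/96889010407


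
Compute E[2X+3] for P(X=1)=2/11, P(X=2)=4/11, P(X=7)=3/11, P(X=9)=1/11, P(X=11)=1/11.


E[2X+3] = sum(g(x)*P(x))
= 5*2/11 + 7*4/11 + 17*3/11 + 21*1/11 + 25*1/11
= 135/11

135/11


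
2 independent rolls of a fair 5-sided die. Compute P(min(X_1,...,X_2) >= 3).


P(min >= 3) = P(all X_i >= 3) = (P(X_1 >= 3))^2
= (3/5)^2 = 9/25

9/25


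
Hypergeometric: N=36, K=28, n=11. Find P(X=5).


P(X=5) = C(28,5)*C(8,6) / C(36,11)
= 98280*28 / 600805296
= 2751840/600805296 = 70/15283

70/15283


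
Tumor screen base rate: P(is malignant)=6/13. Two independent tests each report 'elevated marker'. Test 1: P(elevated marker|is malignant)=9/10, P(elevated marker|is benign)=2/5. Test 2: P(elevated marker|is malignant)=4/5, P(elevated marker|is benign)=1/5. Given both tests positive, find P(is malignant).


After test 1: P(+) = 9/10*6/13 + 2/5*7/13 = 41/65
P(B|+) = (27/65)/(41/65) = 27/41
After test 2 (use post1 as new prior): P(+) = 4/5*27/41 + 1/5*14/41 = 122/205
P(B|+,+) = (108/205)/(122/205) = 54/61

54/61


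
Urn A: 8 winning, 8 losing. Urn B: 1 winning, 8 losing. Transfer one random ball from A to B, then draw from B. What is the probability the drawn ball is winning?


P(transfer winning) = 8/16 = 1/2; P(transfer losing) = 1/2
If winning transferred: Urn II has 2 winning of 10, so P(winning|winning moved) = 1/5
If losing transferred: Urn II has 1 winning of 10, so P(winning|losing moved) = 1/10
By total probability: P(winning) = 1/2*1/5 + 1/2*1/10 = 3/20

3/20


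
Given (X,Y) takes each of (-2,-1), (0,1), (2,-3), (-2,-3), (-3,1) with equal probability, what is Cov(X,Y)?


E[X]=-1, E[Y]=-1, E[XY]=-1/5
Cov(X,Y) = E[XY] - E[X]E[Y] = -1/5 + 1*-1 = -6/5

-6/5


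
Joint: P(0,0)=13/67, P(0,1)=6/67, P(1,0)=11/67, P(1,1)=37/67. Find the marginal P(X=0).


P(X=0) = P(0,0)+P(0,1) = 13/67 + 6/67 = 19/67

19/67


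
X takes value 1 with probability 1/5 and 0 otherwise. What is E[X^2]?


For Bernoulli: X in {0,1}
E[X^2] = 0^2*(1-1/5) + 1^2*1/5 = 1/5

1/5


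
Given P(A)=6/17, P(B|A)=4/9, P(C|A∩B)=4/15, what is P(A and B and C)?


P(A∩B∩C) = P(A) * P(B|A) * P(C|A∩B)
= 6/17 * 4/9 * 4/15
= 8/51 * 4/15 = 32/765

32/765


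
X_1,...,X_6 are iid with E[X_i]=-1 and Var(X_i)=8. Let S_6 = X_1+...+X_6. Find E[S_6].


E[S_n] = n*E[X_1] = 6*-1 = -6

-6


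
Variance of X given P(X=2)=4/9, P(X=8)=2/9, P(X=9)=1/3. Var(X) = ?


E[X] = 17/3, E[X^2] = 43
Var(X) = E[X^2] - (E[X])^2 = 43 - (17/3)^2 = 98/9

98/9


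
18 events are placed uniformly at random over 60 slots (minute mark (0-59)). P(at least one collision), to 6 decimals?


P(all different) = prod((60-i)/60 for i=0..17) = 0.058314
P(at least one match) = 1 - 0.058314 = 0.941686

0.941686


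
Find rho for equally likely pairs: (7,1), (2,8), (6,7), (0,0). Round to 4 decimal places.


Cov(X,Y) = 1.2500, Var(X) = 8.1875, Var(Y) = 12.5000
rho = Cov/(sqrt(VarX)*sqrt(VarY)) = 0.1236

0.1236


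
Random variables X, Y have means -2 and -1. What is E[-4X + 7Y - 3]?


E[-4X + 7Y - 3] = -4*E[X] + 7*E[Y] - 3
= (-4)*(-2) + (7)*(-1) + (-3)
= 8 - 7 - 3 = -2

-2


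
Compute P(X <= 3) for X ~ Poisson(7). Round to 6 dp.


P(X<=3) = e^(-7)*7^0/0! + e^(-7)*7^1/1! + e^(-7)*7^2/2! + e^(-7)*7^3/3!
≈ 0.0009118820 + 0.0063831738 + 0.0223411082 + 0.0521292524
= 0.0817654164
≈ 0.081765

0.081765


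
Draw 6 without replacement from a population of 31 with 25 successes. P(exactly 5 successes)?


P(X=5) = C(25,5)*C(6,1) / C(31,6)
= 53130*6 / 736281
= 318780/736281 = 5060/11687

5060/11687


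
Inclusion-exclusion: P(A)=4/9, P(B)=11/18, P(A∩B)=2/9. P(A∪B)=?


P(A∪B) = P(A) + P(B) - P(A∩B)
= 4/9 + 11/18 - 2/9 = 5/6

5/6


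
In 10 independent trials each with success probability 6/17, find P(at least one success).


P(at least one) = 1 - P(none)
P(none) = (1 - 6/17)^10 = (11/17)^10 = 25937424601/2015993900449
P(at least one) = 1 - 25937424601/2015993900449 = 1990056475848/2015993900449

1990056475848/2015993900449


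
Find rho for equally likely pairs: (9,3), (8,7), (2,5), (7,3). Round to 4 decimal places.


Cov(X,Y) = -0.7500, Var(X) = 7.2500, Var(Y) = 2.7500
rho = Cov/(sqrt(VarX)*sqrt(VarY)) = -0.1680

-0.1680


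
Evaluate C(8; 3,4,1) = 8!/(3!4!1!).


8! = 40320
Denominator: 3!=6 * 4!=24 * 1!=1
Coefficient = 40320 / 144 = 280

280


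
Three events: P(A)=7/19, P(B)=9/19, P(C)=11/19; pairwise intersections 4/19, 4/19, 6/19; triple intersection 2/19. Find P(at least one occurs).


P(A∪B∪C) = P(A)+P(B)+P(C) - P(AB)-P(AC)-P(BC) + P(ABC)
= 7/19+9/19+11/19 - 4/19-4/19-6/19 + 2/19
= 15/19

15/19


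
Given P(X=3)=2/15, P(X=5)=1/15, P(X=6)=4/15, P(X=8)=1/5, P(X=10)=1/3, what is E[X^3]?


E[X^3] = sum(g(x)*P(x))
= 27*2/15 + 125*1/15 + 216*4/15 + 512*1/5 + 1000*1/3
= 7579/15

7579/15


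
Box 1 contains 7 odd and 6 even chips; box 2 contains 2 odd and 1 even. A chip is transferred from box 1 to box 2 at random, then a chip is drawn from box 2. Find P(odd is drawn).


P(transfer odd) = 7/13; P(transfer even) = 6/13
If odd transferred: Urn II has 3 odd of 4, so P(odd|odd moved) = 3/4
If even transferred: Urn II has 2 odd of 4, so P(odd|even moved) = 1/2
By total probability: P(odd) = 7/13*3/4 + 6/13*1/2 = 33/52

33/52


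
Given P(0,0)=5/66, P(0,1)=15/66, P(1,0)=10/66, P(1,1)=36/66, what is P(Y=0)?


P(Y=0) = P(0,0)+P(1,0) = 5/66 + 10/66 = 15/66 = 5/22

5/22


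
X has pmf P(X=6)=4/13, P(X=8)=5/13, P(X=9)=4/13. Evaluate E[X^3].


E[X^3] = sum(x^3 * P(x))
= 216*4/13 + 512*5/13 + 729*4/13
= 6340/13

6340/13


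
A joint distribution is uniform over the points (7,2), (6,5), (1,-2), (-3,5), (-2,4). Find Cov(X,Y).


E[X]=9/5, E[Y]=14/5, E[XY]=19/5
Cov(X,Y) = E[XY] - E[X]E[Y] = 19/5 - 9/5*14/5 = -31/25

-31/25


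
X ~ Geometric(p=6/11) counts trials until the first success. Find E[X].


For geometric (trials until first success), E[X] = 1/p = 1/(6/11) = 11/6

11/6


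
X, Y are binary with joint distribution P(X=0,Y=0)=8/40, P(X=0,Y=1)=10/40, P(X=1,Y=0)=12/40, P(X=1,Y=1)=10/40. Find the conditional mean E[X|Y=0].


P(Y=0) = 20/40
E[X|Y=0] = (0*8 + 1*12)/20 = 12/20 = 3/5

3/5


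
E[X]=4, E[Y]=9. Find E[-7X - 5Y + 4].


E[-7X - 5Y + 4] = -7*E[X] - 5*E[Y] + 4
= (-7)*(4) + (-5)*(9) + (4)
= -28 - 45 + 4 = -69

-69


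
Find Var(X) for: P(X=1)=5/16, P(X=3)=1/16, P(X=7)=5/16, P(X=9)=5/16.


E[X] = 11/2, E[X^2] = 83/2
Var(X) = E[X^2] - (E[X])^2 = 83/2 - (11/2)^2 = 45/4

45/4


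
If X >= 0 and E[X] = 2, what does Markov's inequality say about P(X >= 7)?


Markov: P(X >= a) <= E[X]/a
P(X >= 7) <= 2/7

2/7


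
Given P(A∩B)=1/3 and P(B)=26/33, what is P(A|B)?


P(A|B) = P(A∩B)/P(B) = (11/33)/(26/33) = 11/26

11/26


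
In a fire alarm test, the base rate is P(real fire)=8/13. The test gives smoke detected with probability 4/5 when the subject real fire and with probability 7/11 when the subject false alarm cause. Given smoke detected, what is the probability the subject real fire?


P(A) = P(A|B)P(B) + P(A|B')P(B') = 4/5*8/13 + 7/11*5/13 = 527/715
P(B|A) = P(A|B)P(B)/P(A) = (32/65)/(527/715) = 352/527

352/527


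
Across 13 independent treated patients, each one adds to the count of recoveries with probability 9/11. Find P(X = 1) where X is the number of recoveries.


P(X=1) = C(13,1) * p^1 * (1-p)^12
= 13 * 9/11 * 4096/3138428376721
= 479232/34522712143931

479232/34522712143931


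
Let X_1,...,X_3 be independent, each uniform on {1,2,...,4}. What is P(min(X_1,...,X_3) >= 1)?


P(min >= 1) = P(all X_i >= 1) = (P(X_1 >= 1))^3
= (4/4)^3 = 1^3 = 1

1


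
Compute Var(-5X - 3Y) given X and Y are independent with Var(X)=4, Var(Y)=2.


Independence => Cov(X,Y)=0
Var(-5X - 3Y) = (-5)^2*Var(X) + (-3)^2*Var(Y)
= 25*4 + 9*2 = 118

118


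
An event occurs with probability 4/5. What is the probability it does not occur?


P(A') = 1 - P(A) = 1 - 4/5 = 1/5

1/5


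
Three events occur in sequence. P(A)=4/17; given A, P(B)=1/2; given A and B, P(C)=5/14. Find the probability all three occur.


P(A∩B∩C) = P(A) * P(B|A) * P(C|A∩B)
= 4/17 * 1/2 * 5/14
= 2/17 * 5/14 = 5/119

5/119


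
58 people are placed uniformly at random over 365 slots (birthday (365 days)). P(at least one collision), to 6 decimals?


P(all different) = prod((365-i)/365 for i=0..57) = 0.008335
P(at least one match) = 1 - 0.008335 = 0.991665

0.991665


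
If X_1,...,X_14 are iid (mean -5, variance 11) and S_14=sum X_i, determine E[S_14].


E[S_n] = n*E[X_1] = 14*-5 = -70

-70


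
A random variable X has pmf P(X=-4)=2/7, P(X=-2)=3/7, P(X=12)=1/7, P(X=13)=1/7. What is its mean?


E[X] = sum(x * P(x))
= -4*2/7 - 2*3/7 + 12*1/7 + 13*1/7
= 11/7

11/7


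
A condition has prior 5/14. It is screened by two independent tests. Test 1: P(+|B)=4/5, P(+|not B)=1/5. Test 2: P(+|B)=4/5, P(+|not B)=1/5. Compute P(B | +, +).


After test 1: P(+) = 4/5*5/14 + 1/5*9/14 = 29/70
P(B|+) = (2/7)/(29/70) = 20/29
After test 2 (use post1 as new prior): P(+) = 4/5*20/29 + 1/5*9/29 = 89/145
P(B|+,+) = (16/29)/(89/145) = 80/89

80/89


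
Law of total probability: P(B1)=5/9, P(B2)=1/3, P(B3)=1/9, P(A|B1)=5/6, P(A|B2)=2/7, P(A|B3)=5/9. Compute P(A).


P(A) = P(A|B1)P(B1) + P(A|B2)P(B2) + P(A|B3)P(B3)
= 5/6*5/9 + 2/7*1/3 + 5/9*1/9
= 25/54 + 2/21 + 5/81 = 703/1134

703/1134


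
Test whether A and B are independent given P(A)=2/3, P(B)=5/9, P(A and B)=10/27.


P(A)*P(B) = 2/3*5/9 = 10/27
P(A∩B) = 10/27, which equals P(A)P(B), so independent

Yes, A and B are independent


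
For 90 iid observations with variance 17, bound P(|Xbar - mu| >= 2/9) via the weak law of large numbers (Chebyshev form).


Var(Xbar) = Var(X)/n = 17/90
Chebyshev: P(|Xbar-mu| >= 2/9) <= Var(Xbar)/(2/9)^2 = (17/90)/(4/81) = 153/40
Bound exceeds 1, so trivial bound: 1

1


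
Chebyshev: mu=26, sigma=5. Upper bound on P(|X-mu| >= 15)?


k = 15/5 = 3
Chebyshev: P(|X-mu| >= k*sigma) <= 1/k^2 = 1/3^2 = 1/9

1/9


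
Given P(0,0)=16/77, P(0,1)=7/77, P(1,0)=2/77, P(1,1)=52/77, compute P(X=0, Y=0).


Read from table: P(X=0, Y=0) = 16/77

16/77


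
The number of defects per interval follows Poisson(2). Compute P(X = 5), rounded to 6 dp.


P(X=5) = e^(-2) * 2^5 / 5!
≈ 0.1353352832 * 32 / 120
≈ 0.036089

0.036089


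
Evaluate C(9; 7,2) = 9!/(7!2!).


9! = 362880
Denominator: 7!=5040 * 2!=2
Coefficient = 362880 / 10080 = 36

36


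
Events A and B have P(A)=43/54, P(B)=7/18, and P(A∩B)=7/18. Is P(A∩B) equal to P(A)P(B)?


P(A)*P(B) = 43/54*7/18 = 301/972
P(A∩B) = 7/18 != 301/972, so not independent

No, A and B are not independent


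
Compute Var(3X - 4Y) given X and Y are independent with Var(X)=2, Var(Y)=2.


Independence => Cov(X,Y)=0
Var(3X - 4Y) = 3^2*Var(X) + (-4)^2*Var(Y)
= 9*2 + 16*2 = 50

50


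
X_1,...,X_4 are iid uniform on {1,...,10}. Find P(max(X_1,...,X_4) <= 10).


P(max <= 10) = P(all X_i <= 10) = (P(X_1 <= 10))^4
= (10/10)^4 = 1^4 = 1

1


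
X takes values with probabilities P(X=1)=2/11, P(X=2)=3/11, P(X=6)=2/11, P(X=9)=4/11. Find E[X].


E[X] = sum(x * P(x))
= 1*2/11 + 2*3/11 + 6*2/11 + 9*4/11
= 56/11

56/11
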